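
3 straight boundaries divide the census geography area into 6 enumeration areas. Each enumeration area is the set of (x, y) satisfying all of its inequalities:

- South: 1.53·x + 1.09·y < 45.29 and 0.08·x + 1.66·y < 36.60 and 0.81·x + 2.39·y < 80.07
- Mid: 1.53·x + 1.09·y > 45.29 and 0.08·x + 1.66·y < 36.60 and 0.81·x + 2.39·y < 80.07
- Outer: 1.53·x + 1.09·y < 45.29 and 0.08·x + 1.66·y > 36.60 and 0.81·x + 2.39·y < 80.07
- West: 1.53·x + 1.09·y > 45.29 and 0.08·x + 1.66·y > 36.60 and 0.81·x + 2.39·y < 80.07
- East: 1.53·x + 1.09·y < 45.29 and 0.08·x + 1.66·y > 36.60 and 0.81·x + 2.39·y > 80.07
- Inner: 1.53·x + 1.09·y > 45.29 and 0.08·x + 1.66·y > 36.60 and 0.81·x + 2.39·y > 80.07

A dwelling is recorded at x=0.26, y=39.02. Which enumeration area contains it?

East

1.53·0.26 + 1.09·39.02 = 42.930, which is < 45.29
0.08·0.26 + 1.66·39.02 = 64.794, which is > 36.60
0.81·0.26 + 2.39·39.02 = 93.468, which is > 80.07
This sign pattern matches East.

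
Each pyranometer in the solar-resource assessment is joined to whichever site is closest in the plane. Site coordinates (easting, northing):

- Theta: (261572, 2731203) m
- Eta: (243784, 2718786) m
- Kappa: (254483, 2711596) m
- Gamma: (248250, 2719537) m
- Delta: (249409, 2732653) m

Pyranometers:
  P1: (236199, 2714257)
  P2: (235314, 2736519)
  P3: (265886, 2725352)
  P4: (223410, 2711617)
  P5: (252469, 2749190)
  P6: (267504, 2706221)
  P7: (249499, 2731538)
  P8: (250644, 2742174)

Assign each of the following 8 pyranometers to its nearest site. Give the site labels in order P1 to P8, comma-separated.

P1 → Eta (d²=78044066.00)
P2 → Delta (d²=213614981.00)
P3 → Theta (d²=52844797.00)
P4 → Eta (d²=466494437.00)
P5 → Delta (d²=282835969.00)
P6 → Kappa (d²=198437066.00)
P7 → Delta (d²=1251325.00)
P8 → Delta (d²=92174666.00)

Eta, Delta, Theta, Eta, Delta, Kappa, Delta, Delta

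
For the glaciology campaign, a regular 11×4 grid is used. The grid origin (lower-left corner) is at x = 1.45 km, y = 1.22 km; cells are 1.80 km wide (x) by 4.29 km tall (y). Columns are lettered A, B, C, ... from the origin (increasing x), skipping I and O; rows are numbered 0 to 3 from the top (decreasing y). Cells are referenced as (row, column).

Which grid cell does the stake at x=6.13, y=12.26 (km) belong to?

(1, C)

Column index: ⌊(6.13 − 1.45) / 1.80⌋ = ⌊2.600⌋ = 2 → column C
Row offset from origin: ⌊(12.26 − 1.22) / 4.29⌋ = ⌊2.573⌋ = 2 → row 1 (counted from top)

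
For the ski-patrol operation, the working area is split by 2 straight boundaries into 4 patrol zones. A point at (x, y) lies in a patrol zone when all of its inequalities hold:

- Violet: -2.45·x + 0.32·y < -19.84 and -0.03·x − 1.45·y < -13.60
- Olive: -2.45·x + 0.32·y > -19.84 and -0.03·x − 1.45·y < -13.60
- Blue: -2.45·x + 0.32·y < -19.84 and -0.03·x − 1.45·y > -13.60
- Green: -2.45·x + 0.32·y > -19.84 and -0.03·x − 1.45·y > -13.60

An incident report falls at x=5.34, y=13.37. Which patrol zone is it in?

Olive

-2.45·5.34 + 0.32·13.37 = -8.805, which is > -19.84
-0.03·5.34 − 1.45·13.37 = -19.547, which is < -13.60
This sign pattern matches Olive.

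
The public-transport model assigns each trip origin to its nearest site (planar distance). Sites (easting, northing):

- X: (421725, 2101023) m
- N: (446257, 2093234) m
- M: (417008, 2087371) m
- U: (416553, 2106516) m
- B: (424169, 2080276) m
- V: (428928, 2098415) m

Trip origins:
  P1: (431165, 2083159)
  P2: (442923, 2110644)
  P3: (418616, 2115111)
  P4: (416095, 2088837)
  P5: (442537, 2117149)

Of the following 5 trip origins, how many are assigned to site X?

P1 → B
P2 → N
P3 → U
P4 → M
P5 → V
0 of the 5 go to X.

0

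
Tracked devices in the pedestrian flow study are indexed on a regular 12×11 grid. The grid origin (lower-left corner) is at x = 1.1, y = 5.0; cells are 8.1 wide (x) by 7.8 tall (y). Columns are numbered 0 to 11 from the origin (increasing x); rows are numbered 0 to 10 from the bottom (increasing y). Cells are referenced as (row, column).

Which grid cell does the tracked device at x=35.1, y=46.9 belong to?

Column index: ⌊(35.1 − 1.1) / 8.1⌋ = ⌊4.198⌋ = 4
Row offset from origin: ⌊(46.9 − 5.0) / 7.8⌋ = ⌊5.372⌋ = 5 → row 5

(5, 4)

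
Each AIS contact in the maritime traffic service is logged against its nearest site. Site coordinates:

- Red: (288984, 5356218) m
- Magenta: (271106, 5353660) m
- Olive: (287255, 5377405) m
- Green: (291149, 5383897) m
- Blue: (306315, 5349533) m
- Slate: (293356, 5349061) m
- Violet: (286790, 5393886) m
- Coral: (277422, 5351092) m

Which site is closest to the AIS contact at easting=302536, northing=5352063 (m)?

Blue

Squared distances to each site:
Red: 200920729.000; Magenta: 990395309.000; Olive: 875725925.000; Green: 1143067325.000; Blue: 20681741.000; Slate: 93284404.000; Violet: 1997099845.000; Coral: 631655837.000.
Minimum at Blue.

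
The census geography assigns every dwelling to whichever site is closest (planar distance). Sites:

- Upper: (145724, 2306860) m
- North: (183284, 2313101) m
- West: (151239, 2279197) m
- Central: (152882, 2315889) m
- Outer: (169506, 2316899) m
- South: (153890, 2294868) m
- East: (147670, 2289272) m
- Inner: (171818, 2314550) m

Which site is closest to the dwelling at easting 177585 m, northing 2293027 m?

Squared distances to each site:
Upper: 1206475210.000; North: 435444077.000; West: 885380616.000; Central: 1132909253.000; Outer: 635142625.000; South: 564842306.000; East: 909007250.000; Inner: 496497818.000.
Minimum at North.

North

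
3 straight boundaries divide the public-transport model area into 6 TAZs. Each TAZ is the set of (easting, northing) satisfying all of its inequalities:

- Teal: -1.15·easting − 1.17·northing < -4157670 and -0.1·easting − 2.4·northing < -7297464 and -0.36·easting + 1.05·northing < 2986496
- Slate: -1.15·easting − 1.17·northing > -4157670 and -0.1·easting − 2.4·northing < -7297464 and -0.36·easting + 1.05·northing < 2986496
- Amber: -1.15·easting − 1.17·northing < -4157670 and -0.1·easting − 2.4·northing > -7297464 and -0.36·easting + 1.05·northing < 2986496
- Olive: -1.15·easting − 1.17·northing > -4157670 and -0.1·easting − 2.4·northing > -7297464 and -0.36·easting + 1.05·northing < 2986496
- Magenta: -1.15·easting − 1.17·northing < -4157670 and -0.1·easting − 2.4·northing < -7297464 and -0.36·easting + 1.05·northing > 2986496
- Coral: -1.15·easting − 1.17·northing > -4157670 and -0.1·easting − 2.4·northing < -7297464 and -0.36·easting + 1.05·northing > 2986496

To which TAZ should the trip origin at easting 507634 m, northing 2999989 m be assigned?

-1.15·507634 − 1.17·2999989 = -4093766.230, which is > -4157670
-0.1·507634 − 2.4·2999989 = -7250737.000, which is > -7297464
-0.36·507634 + 1.05·2999989 = 2967240.210, which is < 2986496
This sign pattern matches Olive.

Olive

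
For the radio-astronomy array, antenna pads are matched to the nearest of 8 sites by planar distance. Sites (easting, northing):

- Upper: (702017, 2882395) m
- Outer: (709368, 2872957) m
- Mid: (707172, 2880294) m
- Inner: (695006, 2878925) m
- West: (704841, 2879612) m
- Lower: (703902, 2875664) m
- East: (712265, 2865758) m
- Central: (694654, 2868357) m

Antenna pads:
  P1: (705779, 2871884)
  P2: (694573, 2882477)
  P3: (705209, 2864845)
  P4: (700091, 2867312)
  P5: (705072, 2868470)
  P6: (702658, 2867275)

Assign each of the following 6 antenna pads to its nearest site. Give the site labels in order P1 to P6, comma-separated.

P1 → Outer (d²=14032250.00)
P2 → Inner (d²=12804193.00)
P3 → East (d²=50620705.00)
P4 → Central (d²=30652994.00)
P5 → Outer (d²=38588785.00)
P6 → Central (d²=65234740.00)

Outer, Inner, East, Central, Outer, Central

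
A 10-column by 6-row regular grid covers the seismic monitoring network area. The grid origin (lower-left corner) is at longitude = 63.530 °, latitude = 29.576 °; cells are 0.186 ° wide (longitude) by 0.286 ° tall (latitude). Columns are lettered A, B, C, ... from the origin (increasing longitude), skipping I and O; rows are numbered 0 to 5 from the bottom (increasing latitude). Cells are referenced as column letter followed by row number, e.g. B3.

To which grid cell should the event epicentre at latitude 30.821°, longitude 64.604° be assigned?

F4

Column index: ⌊(64.604 − 63.530) / 0.186⌋ = ⌊5.774⌋ = 5 → column F
Row offset from origin: ⌊(30.821 − 29.576) / 0.286⌋ = ⌊4.353⌋ = 4 → row 4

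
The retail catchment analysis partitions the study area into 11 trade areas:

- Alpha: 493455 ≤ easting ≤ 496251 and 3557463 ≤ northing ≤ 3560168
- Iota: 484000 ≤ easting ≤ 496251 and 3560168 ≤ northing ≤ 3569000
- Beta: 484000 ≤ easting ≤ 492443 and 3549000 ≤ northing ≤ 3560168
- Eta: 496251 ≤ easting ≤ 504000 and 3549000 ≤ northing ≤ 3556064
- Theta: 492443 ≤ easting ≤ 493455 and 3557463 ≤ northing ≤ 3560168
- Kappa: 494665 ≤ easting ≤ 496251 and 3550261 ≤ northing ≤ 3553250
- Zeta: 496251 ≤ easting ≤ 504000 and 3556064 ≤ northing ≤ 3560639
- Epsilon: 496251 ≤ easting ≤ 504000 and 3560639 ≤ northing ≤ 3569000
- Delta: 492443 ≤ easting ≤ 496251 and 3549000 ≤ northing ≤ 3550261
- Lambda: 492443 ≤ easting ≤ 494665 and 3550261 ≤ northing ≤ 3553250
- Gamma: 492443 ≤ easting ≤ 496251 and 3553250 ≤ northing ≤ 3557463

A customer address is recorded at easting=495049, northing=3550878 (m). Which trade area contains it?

Kappa

The point has easting = 495049 and northing = 3550878.
Only Kappa satisfies 494665 ≤ easting ≤ 496251 and 3550261 ≤ northing ≤ 3553250.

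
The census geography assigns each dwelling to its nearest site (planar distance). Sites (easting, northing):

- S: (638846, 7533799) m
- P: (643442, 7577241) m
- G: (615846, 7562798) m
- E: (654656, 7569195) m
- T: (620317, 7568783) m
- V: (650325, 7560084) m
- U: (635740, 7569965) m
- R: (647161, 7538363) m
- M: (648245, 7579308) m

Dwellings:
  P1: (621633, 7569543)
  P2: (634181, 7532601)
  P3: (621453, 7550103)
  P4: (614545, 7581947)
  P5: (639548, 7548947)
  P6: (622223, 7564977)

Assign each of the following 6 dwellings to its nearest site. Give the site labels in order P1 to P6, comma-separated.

P1 → T (d²=2309456.00)
P2 → S (d²=23197429.00)
P3 → G (d²=192601474.00)
P4 → T (d²=206606880.00)
P5 → R (d²=169978825.00)
P6 → T (d²=18118472.00)

T, S, G, T, R, T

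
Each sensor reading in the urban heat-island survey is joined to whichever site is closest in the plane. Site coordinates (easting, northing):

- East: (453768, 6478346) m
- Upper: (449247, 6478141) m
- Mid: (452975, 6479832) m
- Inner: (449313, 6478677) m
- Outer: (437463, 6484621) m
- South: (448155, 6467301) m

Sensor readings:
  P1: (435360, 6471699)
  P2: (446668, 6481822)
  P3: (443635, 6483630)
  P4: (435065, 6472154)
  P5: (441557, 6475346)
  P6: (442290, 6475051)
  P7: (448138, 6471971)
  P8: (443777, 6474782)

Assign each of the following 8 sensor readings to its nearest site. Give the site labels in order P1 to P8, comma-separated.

P1 → Outer (d²=171400693.00)
P2 → Inner (d²=16887050.00)
P3 → Outer (d²=39075665.00)
P4 → Outer (d²=161176493.00)
P5 → Upper (d²=66948125.00)
P6 → Upper (d²=57947949.00)
P7 → South (d²=21809189.00)
P8 → Upper (d²=41203781.00)

Outer, Inner, Outer, Outer, Upper, Upper, South, Upper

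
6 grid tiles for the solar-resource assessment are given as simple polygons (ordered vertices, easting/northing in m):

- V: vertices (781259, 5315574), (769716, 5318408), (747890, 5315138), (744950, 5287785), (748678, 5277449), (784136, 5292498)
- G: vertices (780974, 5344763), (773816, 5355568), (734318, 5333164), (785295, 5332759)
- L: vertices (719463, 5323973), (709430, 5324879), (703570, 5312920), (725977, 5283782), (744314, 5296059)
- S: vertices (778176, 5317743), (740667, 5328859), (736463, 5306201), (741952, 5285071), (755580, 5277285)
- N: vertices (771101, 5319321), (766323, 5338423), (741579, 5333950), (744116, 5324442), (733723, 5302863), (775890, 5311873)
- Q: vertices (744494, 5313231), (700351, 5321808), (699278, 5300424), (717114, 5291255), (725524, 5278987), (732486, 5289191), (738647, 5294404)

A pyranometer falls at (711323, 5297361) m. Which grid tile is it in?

Cast a ray rightward from (711323, 5297361). For each polygon, the edges (by vertex number in listed order) whose endpoints lie on opposite sides of northing = 5297361, where each meets that height, and whether that is right or left of the point:
V: 3–4 at easting≈745979.3 (right), 6–1 at easting≈783529.7 (right) → 2 crossings.
G: no edge straddles that height → 0 crossings.
L: 3–4 at easting≈715534.8 (right), 5–1 at easting≈743154.9 (right) → 2 crossings.
S: 3–4 at easting≈738759.4 (right), 5–1 at easting≈766792.5 (right) → 2 crossings.
N: no edge straddles that height → 0 crossings.
Q: 3–4 at easting≈705236.3 (left), 7–1 at easting≈739565.3 (right) → 1 crossing.
Only Q has an odd count, so the point is inside Q.

Q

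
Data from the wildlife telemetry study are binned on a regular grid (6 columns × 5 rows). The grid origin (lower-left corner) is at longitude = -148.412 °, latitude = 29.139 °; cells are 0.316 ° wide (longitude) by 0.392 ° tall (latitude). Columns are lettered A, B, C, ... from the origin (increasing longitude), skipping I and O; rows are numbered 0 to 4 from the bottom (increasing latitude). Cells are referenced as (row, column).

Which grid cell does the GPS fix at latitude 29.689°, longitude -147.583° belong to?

(1, C)

Column index: ⌊(-147.583 − -148.412) / 0.316⌋ = ⌊2.623⌋ = 2 → column C
Row offset from origin: ⌊(29.689 − 29.139) / 0.392⌋ = ⌊1.403⌋ = 1 → row 1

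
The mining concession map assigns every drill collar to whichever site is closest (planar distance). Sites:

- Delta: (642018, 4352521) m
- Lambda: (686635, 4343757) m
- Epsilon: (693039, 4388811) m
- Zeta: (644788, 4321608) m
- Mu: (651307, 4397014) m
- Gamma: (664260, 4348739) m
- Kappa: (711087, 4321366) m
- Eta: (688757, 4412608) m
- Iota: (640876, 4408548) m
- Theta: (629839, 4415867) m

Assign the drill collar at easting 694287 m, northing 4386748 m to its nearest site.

Squared distances to each site:
Delta: 3903535890.000; Lambda: 1906779185.000; Epsilon: 5813473.000; Zeta: 6693370601.000; Mu: 1952671156.000; Gamma: 2346304810.000; Kappa: 4557045924.000; Eta: 699320500.000; Iota: 3327974921.000; Theta: 5001460865.000.
Minimum at Epsilon.

Epsilon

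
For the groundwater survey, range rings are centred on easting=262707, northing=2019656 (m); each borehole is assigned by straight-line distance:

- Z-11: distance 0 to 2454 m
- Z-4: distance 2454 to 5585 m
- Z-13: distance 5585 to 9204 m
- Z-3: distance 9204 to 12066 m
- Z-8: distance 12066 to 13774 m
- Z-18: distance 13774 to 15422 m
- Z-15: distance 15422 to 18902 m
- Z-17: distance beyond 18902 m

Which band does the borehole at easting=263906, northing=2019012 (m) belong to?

Z-11

Distance = √((263906−262707)² + (2019012−2019656)²) = √(1437601.000 + 414736.000) = 1361.006 m.
0 ≤ 1361.006 < 2454 → Z-11.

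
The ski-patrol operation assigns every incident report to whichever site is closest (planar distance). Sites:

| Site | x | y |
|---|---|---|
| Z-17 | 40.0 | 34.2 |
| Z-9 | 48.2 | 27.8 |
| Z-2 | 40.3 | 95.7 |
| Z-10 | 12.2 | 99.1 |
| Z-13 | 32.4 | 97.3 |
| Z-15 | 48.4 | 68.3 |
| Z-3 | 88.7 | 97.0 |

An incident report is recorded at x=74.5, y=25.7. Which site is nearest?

Z-9

Squared distances to each site:
Z-17: 1262.500; Z-9: 696.100; Z-2: 6069.640; Z-10: 9268.850; Z-13: 6898.970; Z-15: 2495.970; Z-3: 5285.330.
Minimum at Z-9.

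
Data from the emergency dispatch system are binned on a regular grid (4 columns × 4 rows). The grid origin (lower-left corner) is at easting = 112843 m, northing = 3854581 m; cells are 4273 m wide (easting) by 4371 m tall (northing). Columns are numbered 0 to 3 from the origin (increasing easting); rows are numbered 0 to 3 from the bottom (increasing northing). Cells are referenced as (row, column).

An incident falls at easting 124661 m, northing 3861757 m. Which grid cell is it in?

(1, 2)

Column index: ⌊(124661 − 112843) / 4273⌋ = ⌊2.766⌋ = 2
Row offset from origin: ⌊(3861757 − 3854581) / 4371⌋ = ⌊1.642⌋ = 1 → row 1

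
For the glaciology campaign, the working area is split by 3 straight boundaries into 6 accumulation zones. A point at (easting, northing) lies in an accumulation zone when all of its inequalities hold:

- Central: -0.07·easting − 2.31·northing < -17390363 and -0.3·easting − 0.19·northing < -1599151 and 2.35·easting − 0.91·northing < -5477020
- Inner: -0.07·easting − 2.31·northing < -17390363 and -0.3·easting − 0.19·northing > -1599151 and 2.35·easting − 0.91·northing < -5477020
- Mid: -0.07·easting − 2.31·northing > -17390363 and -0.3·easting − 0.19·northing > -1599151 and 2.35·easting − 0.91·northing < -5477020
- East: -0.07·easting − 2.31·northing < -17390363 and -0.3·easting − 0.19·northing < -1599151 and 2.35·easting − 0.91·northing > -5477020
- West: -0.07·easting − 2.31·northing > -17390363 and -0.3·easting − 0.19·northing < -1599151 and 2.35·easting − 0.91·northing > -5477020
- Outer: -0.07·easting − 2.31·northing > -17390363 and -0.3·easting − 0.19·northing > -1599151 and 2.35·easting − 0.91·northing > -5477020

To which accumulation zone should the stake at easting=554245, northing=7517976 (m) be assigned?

-0.07·554245 − 2.31·7517976 = -17405321.710, which is < -17390363
-0.3·554245 − 0.19·7517976 = -1594688.940, which is > -1599151
2.35·554245 − 0.91·7517976 = -5538882.410, which is < -5477020
This sign pattern matches Inner.

Inner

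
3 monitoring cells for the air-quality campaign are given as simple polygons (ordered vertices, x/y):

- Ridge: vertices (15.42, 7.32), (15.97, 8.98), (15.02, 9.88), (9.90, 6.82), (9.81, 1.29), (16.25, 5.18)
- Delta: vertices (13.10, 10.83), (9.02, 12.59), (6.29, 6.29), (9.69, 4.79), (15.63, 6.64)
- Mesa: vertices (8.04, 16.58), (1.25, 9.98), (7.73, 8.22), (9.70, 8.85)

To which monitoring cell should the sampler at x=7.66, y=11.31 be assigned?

Mesa

Cast a ray rightward from (7.66, 11.31). For each polygon, the edges (by vertex number in listed order) whose endpoints lie on opposite sides of y = 11.31, where each meets that height, and whether that is right or left of the point:
Ridge: no edge straddles that height → 0 crossings.
Delta: 1–2 at x≈11.987 (right), 2–3 at x≈8.465 (right) → 2 crossings.
Mesa: 1–2 at x≈2.618 (left), 4–1 at x≈9.172 (right) → 1 crossing.
Only Mesa has an odd count, so the point is inside Mesa.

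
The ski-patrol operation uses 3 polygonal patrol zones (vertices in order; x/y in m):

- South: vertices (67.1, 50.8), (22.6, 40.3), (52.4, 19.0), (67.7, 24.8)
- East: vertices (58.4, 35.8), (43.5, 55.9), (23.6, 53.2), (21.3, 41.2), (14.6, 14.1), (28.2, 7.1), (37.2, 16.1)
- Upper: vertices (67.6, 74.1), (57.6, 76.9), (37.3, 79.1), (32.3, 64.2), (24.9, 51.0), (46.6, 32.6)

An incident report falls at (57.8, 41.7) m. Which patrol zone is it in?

South

Cast a ray rightward from (57.8, 41.7). For each polygon, the edges (by vertex number in listed order) whose endpoints lie on opposite sides of y = 41.7, where each meets that height, and whether that is right or left of the point:
South: 1–2 at x≈28.53 (left), 4–1 at x≈67.31 (right) → 1 crossing.
East: 1–2 at x≈54.03 (left), 3–4 at x≈21.40 (left) → 0 crossings.
Upper: 5–6 at x≈35.87 (left), 6–1 at x≈51.20 (left) → 0 crossings.
Only South has an odd count, so the point is inside South.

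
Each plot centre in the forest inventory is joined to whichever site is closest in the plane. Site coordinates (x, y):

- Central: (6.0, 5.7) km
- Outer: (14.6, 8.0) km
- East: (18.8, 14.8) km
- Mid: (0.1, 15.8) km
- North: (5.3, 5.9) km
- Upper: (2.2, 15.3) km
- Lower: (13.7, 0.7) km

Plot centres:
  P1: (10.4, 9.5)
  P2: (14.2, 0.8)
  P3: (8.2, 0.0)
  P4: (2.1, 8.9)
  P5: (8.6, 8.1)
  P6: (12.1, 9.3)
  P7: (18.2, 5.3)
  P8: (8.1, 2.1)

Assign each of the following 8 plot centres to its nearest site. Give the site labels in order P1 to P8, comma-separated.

P1 → Outer (d²=19.89)
P2 → Lower (d²=0.26)
P3 → Lower (d²=30.74)
P4 → North (d²=19.24)
P5 → Central (d²=12.52)
P6 → Outer (d²=7.94)
P7 → Outer (d²=20.25)
P8 → Central (d²=17.37)

Outer, Lower, Lower, North, Central, Outer, Outer, Central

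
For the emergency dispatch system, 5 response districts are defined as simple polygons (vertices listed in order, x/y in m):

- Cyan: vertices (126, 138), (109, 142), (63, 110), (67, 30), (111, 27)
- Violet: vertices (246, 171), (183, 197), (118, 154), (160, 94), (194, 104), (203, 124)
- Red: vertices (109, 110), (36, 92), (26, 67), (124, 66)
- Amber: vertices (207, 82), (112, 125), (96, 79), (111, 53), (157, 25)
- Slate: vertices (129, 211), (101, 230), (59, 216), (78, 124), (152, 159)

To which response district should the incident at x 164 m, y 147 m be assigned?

Cast a ray rightward from (164, 147). For each polygon, the edges (by vertex number in listed order) whose endpoints lie on opposite sides of y = 147, where each meets that height, and whether that is right or left of the point:
Cyan: no edge straddles that height → 0 crossings.
Violet: 3–4 at x≈122.9 (left), 6–1 at x≈224.0 (right) → 1 crossing.
Red: no edge straddles that height → 0 crossings.
Amber: no edge straddles that height → 0 crossings.
Slate: 3–4 at x≈73.2 (left), 4–5 at x≈126.6 (left) → 0 crossings.
Only Violet has an odd count, so the point is inside Violet.

Violet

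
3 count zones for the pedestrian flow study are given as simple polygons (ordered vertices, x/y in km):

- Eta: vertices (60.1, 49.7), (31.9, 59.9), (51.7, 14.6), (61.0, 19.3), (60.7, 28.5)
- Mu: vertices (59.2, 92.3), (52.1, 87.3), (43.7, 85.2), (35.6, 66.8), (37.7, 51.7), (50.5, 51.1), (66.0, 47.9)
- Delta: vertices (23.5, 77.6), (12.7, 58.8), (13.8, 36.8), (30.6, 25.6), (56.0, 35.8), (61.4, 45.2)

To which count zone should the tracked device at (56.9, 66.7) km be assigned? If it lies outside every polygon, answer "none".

Mu

Cast a ray rightward from (56.9, 66.7). For each polygon, the edges (by vertex number in listed order) whose endpoints lie on opposite sides of y = 66.7, where each meets that height, and whether that is right or left of the point:
Eta: no edge straddles that height → 0 crossings.
Mu: 4–5 at x≈35.61 (left), 7–1 at x≈63.12 (right) → 1 crossing.
Delta: 1–2 at x≈17.24 (left), 6–1 at x≈36.25 (left) → 0 crossings.
Only Mu has an odd count, so the point is inside Mu.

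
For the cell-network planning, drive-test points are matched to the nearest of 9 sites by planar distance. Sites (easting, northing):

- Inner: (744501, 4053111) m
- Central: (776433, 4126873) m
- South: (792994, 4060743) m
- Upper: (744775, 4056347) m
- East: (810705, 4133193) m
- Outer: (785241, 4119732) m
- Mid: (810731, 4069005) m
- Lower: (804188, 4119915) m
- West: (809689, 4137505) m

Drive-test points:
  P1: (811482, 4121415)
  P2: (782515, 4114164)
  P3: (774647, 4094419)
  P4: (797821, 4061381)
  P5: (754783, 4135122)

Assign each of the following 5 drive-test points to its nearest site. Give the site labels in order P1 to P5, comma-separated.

P1 → Lower (d²=55452436.00)
P2 → Outer (d²=38433700.00)
P3 → Outer (d²=752980805.00)
P4 → South (d²=23706973.00)
P5 → Central (d²=536768501.00)

Lower, Outer, Outer, South, Central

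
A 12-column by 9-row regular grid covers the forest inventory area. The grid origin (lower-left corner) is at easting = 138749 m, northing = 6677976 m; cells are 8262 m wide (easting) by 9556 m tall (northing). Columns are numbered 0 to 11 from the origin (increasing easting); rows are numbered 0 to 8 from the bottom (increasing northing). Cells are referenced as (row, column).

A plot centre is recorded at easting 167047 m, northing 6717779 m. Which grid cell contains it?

(4, 3)

Column index: ⌊(167047 − 138749) / 8262⌋ = ⌊3.425⌋ = 3
Row offset from origin: ⌊(6717779 − 6677976) / 9556⌋ = ⌊4.165⌋ = 4 → row 4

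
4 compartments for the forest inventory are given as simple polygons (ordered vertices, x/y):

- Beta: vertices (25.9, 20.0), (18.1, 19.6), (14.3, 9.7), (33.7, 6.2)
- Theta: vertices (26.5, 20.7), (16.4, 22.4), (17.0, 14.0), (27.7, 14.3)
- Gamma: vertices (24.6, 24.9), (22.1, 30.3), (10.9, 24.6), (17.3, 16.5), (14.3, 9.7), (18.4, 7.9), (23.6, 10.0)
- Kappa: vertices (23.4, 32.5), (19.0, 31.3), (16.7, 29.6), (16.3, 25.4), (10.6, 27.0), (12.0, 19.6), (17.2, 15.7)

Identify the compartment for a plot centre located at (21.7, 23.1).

Cast a ray rightward from (21.7, 23.1). For each polygon, the edges (by vertex number in listed order) whose endpoints lie on opposite sides of y = 23.1, where each meets that height, and whether that is right or left of the point:
Beta: no edge straddles that height → 0 crossings.
Theta: no edge straddles that height → 0 crossings.
Gamma: 3–4 at x≈12.09 (left), 7–1 at x≈24.48 (right) → 1 crossing.
Kappa: 5–6 at x≈11.34 (left), 7–1 at x≈19.93 (left) → 0 crossings.
Only Gamma has an odd count, so the point is inside Gamma.

Gamma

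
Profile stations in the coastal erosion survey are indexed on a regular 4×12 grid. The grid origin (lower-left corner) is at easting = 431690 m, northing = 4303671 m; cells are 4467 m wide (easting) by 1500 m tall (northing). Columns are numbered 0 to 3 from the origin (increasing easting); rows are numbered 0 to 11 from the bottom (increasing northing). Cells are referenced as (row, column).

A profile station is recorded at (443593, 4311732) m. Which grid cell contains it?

Column index: ⌊(443593 − 431690) / 4467⌋ = ⌊2.665⌋ = 2
Row offset from origin: ⌊(4311732 − 4303671) / 1500⌋ = ⌊5.374⌋ = 5 → row 5

(5, 2)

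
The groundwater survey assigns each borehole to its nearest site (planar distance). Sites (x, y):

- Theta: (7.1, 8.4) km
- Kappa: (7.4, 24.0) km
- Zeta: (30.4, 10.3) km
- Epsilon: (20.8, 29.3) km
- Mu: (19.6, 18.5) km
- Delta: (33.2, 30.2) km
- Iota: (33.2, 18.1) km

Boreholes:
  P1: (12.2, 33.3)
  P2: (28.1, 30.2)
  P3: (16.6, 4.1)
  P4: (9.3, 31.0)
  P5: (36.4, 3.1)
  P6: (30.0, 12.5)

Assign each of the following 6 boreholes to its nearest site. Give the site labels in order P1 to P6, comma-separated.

Epsilon, Delta, Theta, Kappa, Zeta, Zeta

P1 → Epsilon (d²=89.96)
P2 → Delta (d²=26.01)
P3 → Theta (d²=108.74)
P4 → Kappa (d²=52.61)
P5 → Zeta (d²=87.84)
P6 → Zeta (d²=5.00)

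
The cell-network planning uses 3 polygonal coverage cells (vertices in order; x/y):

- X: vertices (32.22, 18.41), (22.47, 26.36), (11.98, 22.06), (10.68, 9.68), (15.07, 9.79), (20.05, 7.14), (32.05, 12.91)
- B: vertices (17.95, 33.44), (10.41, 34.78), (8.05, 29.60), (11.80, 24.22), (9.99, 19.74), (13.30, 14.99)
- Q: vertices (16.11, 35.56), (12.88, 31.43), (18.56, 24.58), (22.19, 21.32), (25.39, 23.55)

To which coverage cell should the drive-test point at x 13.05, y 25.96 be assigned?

Cast a ray rightward from (13.05, 25.96). For each polygon, the edges (by vertex number in listed order) whose endpoints lie on opposite sides of y = 25.96, where each meets that height, and whether that is right or left of the point:
X: 1–2 at x≈22.961 (right), 2–3 at x≈21.494 (right) → 2 crossings.
B: 3–4 at x≈10.587 (left), 6–1 at x≈16.065 (right) → 1 crossing.
Q: 2–3 at x≈17.416 (right), 5–1 at x≈23.528 (right) → 2 crossings.
Only B has an odd count, so the point is inside B.

B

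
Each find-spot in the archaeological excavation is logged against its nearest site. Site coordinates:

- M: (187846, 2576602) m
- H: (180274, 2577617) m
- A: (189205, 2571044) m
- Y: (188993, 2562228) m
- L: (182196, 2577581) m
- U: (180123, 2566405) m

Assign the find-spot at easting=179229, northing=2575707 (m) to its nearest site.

Squared distances to each site:
M: 75053714.000; H: 4740125.000; A: 121264145.000; Y: 277019137.000; L: 12314965.000; U: 87326440.000.
Minimum at H.

H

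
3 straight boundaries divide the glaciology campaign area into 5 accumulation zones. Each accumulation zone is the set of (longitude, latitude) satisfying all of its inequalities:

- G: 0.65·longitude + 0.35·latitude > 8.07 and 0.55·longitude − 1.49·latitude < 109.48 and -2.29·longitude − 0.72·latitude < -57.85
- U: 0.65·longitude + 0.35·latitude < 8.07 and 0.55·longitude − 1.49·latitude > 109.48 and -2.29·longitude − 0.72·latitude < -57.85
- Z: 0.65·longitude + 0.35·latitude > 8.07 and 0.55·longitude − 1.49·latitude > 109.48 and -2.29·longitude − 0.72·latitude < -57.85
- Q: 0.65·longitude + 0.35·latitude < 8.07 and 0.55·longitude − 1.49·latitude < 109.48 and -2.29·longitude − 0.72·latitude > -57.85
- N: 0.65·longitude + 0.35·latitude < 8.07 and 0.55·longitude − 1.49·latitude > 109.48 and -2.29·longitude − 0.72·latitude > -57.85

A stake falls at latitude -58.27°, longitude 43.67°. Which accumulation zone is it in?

0.65·43.67 + 0.35·-58.27 = 7.991, which is < 8.07
0.55·43.67 − 1.49·-58.27 = 110.841, which is > 109.48
-2.29·43.67 − 0.72·-58.27 = -58.050, which is < -57.85
This sign pattern matches U.

U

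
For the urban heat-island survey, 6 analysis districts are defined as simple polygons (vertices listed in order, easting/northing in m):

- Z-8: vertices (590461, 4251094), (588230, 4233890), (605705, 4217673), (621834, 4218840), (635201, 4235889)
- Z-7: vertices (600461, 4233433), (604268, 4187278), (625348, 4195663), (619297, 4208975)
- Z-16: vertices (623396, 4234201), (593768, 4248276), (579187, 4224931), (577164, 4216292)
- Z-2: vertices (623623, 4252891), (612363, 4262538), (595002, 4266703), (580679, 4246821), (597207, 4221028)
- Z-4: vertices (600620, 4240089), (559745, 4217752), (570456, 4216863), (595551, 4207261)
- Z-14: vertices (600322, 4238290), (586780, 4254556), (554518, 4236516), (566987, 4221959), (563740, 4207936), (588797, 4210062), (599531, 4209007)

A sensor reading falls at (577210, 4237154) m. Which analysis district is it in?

Cast a ray rightward from (577210, 4237154). For each polygon, the edges (by vertex number in listed order) whose endpoints lie on opposite sides of northing = 4237154, where each meets that height, and whether that is right or left of the point:
Z-8: 1–2 at easting≈588653.3 (right), 5–1 at easting≈631478.8 (right) → 2 crossings.
Z-7: no edge straddles that height → 0 crossings.
Z-16: 1–2 at easting≈617179.9 (right), 2–3 at easting≈586821.3 (right) → 2 crossings.
Z-2: 4–5 at easting≈586873.6 (right), 5–1 at easting≈610576.3 (right) → 2 crossings.
Z-4: 1–2 at easting≈595249.2 (right), 4–1 at easting≈600166.8 (right) → 2 crossings.
Z-14: 2–3 at easting≈555659.0 (left), 7–1 at easting≈600291.3 (right) → 1 crossing.
Only Z-14 has an odd count, so the point is inside Z-14.

Z-14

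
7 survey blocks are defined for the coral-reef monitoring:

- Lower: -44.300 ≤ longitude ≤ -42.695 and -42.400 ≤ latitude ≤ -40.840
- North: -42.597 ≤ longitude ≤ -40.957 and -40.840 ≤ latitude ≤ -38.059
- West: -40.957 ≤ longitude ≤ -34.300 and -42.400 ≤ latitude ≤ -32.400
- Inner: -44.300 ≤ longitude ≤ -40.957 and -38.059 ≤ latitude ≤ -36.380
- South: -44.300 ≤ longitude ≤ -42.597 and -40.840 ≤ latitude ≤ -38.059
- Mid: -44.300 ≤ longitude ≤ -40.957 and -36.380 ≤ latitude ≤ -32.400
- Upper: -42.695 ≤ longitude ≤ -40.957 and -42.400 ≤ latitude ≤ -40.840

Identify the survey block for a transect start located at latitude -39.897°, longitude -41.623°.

North

The point has longitude = -41.623 and latitude = -39.897.
Only North satisfies -42.597 ≤ longitude ≤ -40.957 and -40.840 ≤ latitude ≤ -38.059.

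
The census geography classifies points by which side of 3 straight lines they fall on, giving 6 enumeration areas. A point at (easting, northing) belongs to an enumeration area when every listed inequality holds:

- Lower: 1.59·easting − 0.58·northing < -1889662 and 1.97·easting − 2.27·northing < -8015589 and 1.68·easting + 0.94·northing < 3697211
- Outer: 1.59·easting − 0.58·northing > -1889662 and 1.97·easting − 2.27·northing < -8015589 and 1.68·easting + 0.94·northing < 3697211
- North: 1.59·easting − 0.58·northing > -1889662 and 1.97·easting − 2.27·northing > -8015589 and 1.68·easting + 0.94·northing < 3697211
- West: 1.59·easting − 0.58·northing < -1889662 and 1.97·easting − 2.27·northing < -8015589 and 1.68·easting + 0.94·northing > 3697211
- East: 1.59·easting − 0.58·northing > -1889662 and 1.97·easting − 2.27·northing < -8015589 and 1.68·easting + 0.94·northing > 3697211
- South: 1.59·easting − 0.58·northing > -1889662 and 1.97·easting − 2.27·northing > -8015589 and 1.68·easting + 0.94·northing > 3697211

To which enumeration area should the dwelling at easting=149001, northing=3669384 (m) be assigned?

West

1.59·149001 − 0.58·3669384 = -1891331.130, which is < -1889662
1.97·149001 − 2.27·3669384 = -8035969.710, which is < -8015589
1.68·149001 + 0.94·3669384 = 3699542.640, which is > 3697211
This sign pattern matches West.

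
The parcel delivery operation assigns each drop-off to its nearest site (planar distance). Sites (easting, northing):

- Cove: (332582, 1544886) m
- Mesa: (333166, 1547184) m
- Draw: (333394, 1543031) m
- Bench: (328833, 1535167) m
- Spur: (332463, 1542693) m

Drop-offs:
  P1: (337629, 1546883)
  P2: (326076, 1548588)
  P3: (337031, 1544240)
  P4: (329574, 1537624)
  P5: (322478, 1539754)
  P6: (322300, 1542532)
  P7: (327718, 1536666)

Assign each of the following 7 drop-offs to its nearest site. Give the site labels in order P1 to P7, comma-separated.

Mesa, Mesa, Draw, Bench, Bench, Bench, Bench

P1 → Mesa (d²=20008970.00)
P2 → Mesa (d²=52239316.00)
P3 → Draw (d²=14689450.00)
P4 → Bench (d²=6585930.00)
P5 → Bench (d²=61426594.00)
P6 → Bench (d²=96923314.00)
P7 → Bench (d²=3490226.00)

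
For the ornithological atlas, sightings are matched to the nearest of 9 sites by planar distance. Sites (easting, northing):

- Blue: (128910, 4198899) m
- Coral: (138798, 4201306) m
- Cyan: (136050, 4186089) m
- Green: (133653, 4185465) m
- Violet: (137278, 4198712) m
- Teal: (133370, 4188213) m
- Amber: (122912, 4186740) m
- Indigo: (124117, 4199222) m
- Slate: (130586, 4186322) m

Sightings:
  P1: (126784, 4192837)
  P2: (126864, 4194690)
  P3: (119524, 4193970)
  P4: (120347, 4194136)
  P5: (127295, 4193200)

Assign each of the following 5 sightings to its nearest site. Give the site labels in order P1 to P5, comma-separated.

Blue, Blue, Indigo, Indigo, Blue

P1 → Blue (d²=41267720.00)
P2 → Blue (d²=21901797.00)
P3 → Indigo (d²=48679153.00)
P4 → Indigo (d²=40080296.00)
P5 → Blue (d²=35086826.00)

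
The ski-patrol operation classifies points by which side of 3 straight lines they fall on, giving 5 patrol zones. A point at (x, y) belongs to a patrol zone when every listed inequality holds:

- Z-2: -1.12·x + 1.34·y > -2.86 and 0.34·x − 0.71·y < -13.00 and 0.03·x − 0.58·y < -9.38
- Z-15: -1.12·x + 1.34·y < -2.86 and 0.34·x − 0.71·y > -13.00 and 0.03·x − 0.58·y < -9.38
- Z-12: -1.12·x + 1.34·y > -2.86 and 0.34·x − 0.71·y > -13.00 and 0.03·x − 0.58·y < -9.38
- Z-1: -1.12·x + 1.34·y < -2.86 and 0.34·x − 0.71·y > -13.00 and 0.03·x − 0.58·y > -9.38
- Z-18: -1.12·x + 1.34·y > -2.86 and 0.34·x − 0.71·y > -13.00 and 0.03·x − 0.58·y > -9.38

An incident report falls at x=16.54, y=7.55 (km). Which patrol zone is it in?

Z-1

-1.12·16.54 + 1.34·7.55 = -8.408, which is < -2.86
0.34·16.54 − 0.71·7.55 = 0.263, which is > -13.00
0.03·16.54 − 0.58·7.55 = -3.883, which is > -9.38
This sign pattern matches Z-1.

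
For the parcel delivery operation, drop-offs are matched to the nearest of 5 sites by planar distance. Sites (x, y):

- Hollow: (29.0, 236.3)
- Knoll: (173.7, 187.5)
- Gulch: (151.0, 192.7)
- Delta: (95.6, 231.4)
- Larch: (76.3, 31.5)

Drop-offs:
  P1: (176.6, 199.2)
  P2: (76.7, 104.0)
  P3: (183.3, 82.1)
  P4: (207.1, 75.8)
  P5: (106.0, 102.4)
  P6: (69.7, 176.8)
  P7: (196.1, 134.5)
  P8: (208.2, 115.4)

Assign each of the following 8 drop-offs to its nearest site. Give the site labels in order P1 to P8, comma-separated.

P1 → Knoll (d²=145.30)
P2 → Larch (d²=5256.41)
P3 → Knoll (d²=11201.32)
P4 → Knoll (d²=13592.45)
P5 → Larch (d²=5908.90)
P6 → Delta (d²=3651.97)
P7 → Knoll (d²=3310.76)
P8 → Knoll (d²=6388.66)

Knoll, Larch, Knoll, Knoll, Larch, Delta, Knoll, Knoll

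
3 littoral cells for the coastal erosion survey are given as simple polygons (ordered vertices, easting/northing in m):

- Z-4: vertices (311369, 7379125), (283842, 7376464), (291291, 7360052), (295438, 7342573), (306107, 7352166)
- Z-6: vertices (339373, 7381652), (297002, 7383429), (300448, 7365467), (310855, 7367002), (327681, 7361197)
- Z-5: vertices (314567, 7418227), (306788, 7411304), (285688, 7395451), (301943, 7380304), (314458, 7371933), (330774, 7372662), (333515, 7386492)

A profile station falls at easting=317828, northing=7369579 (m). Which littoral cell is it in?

Z-6

Cast a ray rightward from (317828, 7369579). For each polygon, the edges (by vertex number in listed order) whose endpoints lie on opposite sides of northing = 7369579, where each meets that height, and whether that is right or left of the point:
Z-4: 2–3 at easting≈286966.9 (left), 5–1 at easting≈309505.8 (left) → 0 crossings.
Z-6: 2–3 at easting≈299659.1 (left), 5–1 at easting≈332472.1 (right) → 1 crossing.
Z-5: no edge straddles that height → 0 crossings.
Only Z-6 has an odd count, so the point is inside Z-6.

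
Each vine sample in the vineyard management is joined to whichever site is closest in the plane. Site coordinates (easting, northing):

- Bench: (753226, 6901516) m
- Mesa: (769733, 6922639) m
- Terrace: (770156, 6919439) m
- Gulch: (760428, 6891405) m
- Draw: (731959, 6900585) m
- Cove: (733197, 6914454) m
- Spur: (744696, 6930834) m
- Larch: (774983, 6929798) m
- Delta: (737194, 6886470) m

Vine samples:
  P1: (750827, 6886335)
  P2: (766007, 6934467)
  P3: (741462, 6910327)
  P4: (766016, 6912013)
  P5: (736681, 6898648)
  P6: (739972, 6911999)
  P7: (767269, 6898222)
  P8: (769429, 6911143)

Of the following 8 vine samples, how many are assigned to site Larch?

P1 → Gulch
P2 → Larch
P3 → Cove
P4 → Terrace
P5 → Draw
P6 → Cove
P7 → Gulch
P8 → Terrace
1 of the 8 goes to Larch.

1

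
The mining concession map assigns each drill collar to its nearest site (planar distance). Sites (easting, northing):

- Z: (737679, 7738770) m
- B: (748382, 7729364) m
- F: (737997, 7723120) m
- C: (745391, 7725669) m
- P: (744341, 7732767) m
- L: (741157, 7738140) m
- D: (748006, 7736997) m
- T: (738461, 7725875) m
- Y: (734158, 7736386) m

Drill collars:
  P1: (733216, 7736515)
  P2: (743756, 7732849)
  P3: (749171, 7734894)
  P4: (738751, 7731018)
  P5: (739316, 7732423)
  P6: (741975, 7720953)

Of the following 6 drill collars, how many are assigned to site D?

1

P1 → Y
P2 → P
P3 → D
P4 → T
P5 → P
P6 → F
1 of the 6 goes to D.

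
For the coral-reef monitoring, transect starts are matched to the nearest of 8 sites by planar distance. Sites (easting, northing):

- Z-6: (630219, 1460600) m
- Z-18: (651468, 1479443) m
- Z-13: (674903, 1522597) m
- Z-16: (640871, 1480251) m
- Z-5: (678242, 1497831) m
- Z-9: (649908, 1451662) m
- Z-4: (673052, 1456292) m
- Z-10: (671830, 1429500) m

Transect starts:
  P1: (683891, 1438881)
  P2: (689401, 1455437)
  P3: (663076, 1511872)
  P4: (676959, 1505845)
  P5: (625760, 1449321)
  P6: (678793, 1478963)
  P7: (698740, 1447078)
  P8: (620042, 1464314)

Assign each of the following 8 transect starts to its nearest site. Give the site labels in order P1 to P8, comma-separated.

Z-10, Z-4, Z-13, Z-5, Z-6, Z-5, Z-4, Z-6

P1 → Z-10 (d²=233470882.00)
P2 → Z-4 (d²=268020826.00)
P3 → Z-13 (d²=254903554.00)
P4 → Z-5 (d²=65870285.00)
P5 → Z-6 (d²=147098522.00)
P6 → Z-5 (d²=356305025.00)
P7 → Z-4 (d²=744771140.00)
P8 → Z-6 (d²=117365125.00)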